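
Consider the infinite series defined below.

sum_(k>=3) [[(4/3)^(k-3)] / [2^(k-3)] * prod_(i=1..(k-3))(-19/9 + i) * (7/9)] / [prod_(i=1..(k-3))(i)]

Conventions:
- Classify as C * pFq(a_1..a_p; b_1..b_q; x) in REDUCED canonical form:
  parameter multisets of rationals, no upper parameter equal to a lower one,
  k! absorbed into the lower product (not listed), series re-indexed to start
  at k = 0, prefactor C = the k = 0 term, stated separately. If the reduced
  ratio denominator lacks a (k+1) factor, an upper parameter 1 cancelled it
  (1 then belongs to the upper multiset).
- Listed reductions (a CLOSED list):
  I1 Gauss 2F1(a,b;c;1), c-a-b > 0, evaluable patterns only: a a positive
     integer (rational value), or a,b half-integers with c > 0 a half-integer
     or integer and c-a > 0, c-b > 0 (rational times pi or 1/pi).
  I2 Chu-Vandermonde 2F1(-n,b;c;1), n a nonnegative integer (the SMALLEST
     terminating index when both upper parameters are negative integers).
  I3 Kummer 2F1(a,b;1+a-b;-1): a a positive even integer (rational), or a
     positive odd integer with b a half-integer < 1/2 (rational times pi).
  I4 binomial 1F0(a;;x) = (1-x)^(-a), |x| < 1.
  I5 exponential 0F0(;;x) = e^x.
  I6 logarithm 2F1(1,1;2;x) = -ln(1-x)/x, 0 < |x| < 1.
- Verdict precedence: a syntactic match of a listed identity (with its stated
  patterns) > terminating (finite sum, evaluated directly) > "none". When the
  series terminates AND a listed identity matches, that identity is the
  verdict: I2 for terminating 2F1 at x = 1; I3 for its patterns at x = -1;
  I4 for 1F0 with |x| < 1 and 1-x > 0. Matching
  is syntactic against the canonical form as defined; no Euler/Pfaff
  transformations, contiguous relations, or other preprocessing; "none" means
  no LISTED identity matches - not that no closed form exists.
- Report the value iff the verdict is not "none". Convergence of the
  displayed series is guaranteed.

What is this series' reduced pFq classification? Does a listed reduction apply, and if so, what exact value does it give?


The series (x = 2/3) is 1F0: upper {-10/9}, lower {-}, prefactor 7/9. Verdict: this is the binomial series (I4) (the 1F0 binomial series: exponent 10/9, x = 2/3). Exact value: (7/9) * (1/3)^(10/9).

First insight: t_0 = 7/9 here, and the two k-th powers (prefactor 7/9) combine into one argument.
Term ratio: r(k) = (2/3) * (k-10/9) / [(k+1)] - rational in k, leading ratio (2/3); with t_0 = 7/9, classification follows.


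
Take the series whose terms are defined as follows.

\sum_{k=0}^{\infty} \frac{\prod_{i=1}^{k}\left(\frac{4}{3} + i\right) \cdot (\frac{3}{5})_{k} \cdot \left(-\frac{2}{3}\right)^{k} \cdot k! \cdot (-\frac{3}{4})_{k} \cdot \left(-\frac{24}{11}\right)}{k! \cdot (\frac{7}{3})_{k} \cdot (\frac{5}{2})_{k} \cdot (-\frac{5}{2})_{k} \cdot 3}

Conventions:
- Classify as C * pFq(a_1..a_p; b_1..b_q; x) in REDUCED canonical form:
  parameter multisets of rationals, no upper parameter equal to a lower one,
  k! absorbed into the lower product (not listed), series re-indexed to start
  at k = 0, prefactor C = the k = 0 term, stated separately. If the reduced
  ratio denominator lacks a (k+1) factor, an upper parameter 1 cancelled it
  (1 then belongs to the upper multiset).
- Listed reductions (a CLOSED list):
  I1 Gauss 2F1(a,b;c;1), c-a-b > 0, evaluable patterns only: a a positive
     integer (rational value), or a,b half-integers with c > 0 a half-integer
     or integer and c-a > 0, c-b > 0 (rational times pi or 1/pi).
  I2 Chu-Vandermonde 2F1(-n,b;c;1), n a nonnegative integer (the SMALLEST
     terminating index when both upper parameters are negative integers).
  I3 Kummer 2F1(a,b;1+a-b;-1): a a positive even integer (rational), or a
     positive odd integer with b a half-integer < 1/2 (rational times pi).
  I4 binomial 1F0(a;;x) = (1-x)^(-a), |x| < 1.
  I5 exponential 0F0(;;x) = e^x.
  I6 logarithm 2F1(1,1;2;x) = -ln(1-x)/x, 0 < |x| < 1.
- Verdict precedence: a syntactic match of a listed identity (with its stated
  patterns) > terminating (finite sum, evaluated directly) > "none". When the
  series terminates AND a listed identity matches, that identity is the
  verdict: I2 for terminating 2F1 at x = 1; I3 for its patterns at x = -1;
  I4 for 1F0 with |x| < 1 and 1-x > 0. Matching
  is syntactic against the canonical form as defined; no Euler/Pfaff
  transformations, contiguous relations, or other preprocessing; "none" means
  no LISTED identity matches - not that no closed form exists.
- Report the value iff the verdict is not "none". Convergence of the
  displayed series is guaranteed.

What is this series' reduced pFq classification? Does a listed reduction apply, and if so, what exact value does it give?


Key step: from the first term -\frac{8}{11}: the constant factors (C = -8/11, x = -2/3) combine into one prefactor.
Consecutive-term ratio: r(k) = -\frac{2}{3} * (k-\frac{3}{4}) (k+\frac{3}{5}) (k+1) / [(k-\frac{5}{2}) (k+\frac{5}{2}) (k+1)] - rational; roots negated = parameters, x = -\frac{2}{3}, C = -\frac{8}{11}.

Reduced: x = -\frac{2}{3}, 3F2, upper = {-\frac{3}{4}, \frac{3}{5}, 1}, lower = {-\frac{5}{2}, \frac{5}{2}}, C = -\frac{8}{11}. Verdict: none (x = -\frac{2}{3}): each listed identity misses the multisets {-\frac{3}{4}, \frac{3}{5}, 1} ; {-\frac{5}{2}, \frac{5}{2}}.


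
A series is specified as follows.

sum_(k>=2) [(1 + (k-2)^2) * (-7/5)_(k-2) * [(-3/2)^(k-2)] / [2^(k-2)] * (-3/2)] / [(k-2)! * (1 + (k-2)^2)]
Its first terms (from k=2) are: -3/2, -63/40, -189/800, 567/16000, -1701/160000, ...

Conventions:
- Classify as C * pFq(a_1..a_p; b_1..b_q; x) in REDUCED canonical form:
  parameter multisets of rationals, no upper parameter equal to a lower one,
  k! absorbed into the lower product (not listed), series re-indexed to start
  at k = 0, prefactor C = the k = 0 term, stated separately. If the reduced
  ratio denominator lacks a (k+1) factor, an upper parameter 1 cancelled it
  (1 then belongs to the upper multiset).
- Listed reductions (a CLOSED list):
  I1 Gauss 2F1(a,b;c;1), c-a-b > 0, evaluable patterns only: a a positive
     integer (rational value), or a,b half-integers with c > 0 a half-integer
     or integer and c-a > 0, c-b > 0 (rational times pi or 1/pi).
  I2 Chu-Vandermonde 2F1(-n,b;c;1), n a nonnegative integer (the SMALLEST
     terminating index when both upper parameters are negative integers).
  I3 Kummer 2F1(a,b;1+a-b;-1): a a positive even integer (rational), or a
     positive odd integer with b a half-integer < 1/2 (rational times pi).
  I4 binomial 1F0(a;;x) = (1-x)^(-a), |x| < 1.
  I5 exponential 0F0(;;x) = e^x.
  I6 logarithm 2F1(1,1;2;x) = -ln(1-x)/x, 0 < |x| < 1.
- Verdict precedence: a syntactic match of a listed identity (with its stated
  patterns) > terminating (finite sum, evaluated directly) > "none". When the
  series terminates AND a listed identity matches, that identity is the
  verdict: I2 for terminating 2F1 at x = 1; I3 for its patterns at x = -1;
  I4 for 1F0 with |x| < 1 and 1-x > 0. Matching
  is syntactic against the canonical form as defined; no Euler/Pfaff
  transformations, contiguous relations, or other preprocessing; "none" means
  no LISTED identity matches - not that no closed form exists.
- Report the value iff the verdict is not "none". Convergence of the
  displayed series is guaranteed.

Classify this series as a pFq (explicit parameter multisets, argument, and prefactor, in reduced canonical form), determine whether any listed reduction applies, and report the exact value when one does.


Prefactor -3/2, argument -3/4: 1F0 with upper {-7/5} over lower {-}. Verdict: this is binomial (I4) (the 1F0 binomial series: exponent 7/5, x = -3/4). Sum: (-3/2) * (7/4)^(7/5).

First insight: x = (-3/4) and k^2 + 1 divides numerator and denominator alike; C = -3/2, x = -3/4 after cancelling.
Adjacent-term ratio: r(k) = (-3/4) * (k-7/5) / [(k+1)] - rational in k. x = (-3/4); t_0 = -3/2; negate the roots.


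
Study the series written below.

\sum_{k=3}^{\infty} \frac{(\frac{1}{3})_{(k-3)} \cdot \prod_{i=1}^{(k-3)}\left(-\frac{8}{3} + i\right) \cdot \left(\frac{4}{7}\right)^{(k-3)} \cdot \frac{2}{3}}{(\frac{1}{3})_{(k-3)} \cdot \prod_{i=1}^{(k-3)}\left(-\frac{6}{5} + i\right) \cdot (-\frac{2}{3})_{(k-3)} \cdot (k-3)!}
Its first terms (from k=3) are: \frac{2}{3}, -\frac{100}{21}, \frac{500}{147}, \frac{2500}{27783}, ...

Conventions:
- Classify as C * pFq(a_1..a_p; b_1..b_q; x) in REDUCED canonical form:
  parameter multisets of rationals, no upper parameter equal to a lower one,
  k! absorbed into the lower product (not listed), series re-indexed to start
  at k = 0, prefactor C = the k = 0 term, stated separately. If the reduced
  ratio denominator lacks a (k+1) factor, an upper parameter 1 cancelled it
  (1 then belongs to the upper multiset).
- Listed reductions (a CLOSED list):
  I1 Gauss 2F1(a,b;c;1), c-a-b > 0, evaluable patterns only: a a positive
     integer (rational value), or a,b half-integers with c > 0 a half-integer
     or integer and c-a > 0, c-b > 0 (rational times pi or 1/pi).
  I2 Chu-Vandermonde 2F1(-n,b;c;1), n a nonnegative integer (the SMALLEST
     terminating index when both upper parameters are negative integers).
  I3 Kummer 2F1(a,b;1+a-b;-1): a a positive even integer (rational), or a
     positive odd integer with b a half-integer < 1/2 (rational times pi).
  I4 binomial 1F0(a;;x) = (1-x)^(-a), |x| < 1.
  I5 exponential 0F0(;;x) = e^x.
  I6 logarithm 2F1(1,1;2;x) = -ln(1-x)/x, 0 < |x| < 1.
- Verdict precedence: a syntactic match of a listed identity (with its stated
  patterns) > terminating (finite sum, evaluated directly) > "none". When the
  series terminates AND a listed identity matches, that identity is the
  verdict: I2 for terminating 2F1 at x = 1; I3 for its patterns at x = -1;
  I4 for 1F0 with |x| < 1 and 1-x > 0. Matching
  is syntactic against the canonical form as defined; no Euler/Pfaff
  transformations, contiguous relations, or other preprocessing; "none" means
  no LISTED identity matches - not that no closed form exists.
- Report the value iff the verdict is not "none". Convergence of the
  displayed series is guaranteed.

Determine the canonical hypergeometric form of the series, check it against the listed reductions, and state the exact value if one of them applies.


With C = \frac{2}{3}: the canonical form is 1F2(-\frac{5}{3}; -\frac{2}{3}, -\frac{1}{5}; \frac{4}{7}). Verdict: none. A 1F2 with upper {-\frac{5}{3}} fits none of I1-I6 at x = \frac{4}{7}; the sum runs forever.

The tell: x = \frac{4}{7} and the parameter 1/3 appears in both the upper and lower lists and cancels.
Term ratio: r(k) = \frac{4}{7} * (k-\frac{5}{3}) / [(k-\frac{2}{3}) (k-\frac{1}{5}) (k+1)] - rational; roots negated = parameters, x = \frac{4}{7}, C = \frac{2}{3}.


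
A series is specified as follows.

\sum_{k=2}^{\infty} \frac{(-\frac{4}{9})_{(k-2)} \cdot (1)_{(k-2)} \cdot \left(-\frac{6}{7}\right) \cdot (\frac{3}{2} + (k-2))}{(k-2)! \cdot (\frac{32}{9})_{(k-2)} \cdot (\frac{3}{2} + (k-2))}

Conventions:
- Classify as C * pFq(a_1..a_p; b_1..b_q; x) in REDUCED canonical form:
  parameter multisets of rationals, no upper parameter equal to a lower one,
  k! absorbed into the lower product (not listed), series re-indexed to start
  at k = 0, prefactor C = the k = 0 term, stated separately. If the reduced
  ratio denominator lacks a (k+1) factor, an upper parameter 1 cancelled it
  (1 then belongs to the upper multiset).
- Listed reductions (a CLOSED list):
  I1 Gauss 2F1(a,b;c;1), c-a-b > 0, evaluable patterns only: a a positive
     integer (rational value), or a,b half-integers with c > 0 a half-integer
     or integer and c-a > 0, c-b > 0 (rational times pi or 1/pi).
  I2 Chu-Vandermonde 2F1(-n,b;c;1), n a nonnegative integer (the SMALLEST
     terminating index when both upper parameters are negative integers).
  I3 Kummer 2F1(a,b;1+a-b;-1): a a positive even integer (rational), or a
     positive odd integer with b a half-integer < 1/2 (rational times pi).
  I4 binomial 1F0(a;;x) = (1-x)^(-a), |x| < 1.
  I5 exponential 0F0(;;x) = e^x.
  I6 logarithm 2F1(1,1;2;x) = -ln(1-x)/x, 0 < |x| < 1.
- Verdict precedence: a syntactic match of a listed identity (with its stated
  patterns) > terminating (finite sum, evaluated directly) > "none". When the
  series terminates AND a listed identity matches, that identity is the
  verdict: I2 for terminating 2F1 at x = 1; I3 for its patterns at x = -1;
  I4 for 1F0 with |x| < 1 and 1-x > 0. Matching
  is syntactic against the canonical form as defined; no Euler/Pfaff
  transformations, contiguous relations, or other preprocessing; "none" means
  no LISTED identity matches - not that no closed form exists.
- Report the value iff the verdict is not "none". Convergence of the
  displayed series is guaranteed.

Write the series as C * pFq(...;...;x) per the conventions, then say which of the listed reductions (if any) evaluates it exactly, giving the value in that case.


Prefactor -\frac{6}{7}, argument 1: 2F1 with upper {-\frac{4}{9}, 1} over lower {\frac{32}{9}}. Verdict: Gauss's theorem (I1) applies (x = 1: the Gamma ratio telescopes since c-a-b = 3 > 0 and a = 1 in Z>0). Exact value: -\frac{46}{63}.

First insight: t_0 = -\frac{6}{7} here, and the factor k + 3/2 cancels (top and bottom), leaving C = -6/7, x = 1.
Step ratio: r(k) = 1 * (k-\frac{4}{9}) (k+1) / [(k+\frac{32}{9}) (k+1)] - rational in k. x = 1; t_0 = -\frac{6}{7}; negate the roots.


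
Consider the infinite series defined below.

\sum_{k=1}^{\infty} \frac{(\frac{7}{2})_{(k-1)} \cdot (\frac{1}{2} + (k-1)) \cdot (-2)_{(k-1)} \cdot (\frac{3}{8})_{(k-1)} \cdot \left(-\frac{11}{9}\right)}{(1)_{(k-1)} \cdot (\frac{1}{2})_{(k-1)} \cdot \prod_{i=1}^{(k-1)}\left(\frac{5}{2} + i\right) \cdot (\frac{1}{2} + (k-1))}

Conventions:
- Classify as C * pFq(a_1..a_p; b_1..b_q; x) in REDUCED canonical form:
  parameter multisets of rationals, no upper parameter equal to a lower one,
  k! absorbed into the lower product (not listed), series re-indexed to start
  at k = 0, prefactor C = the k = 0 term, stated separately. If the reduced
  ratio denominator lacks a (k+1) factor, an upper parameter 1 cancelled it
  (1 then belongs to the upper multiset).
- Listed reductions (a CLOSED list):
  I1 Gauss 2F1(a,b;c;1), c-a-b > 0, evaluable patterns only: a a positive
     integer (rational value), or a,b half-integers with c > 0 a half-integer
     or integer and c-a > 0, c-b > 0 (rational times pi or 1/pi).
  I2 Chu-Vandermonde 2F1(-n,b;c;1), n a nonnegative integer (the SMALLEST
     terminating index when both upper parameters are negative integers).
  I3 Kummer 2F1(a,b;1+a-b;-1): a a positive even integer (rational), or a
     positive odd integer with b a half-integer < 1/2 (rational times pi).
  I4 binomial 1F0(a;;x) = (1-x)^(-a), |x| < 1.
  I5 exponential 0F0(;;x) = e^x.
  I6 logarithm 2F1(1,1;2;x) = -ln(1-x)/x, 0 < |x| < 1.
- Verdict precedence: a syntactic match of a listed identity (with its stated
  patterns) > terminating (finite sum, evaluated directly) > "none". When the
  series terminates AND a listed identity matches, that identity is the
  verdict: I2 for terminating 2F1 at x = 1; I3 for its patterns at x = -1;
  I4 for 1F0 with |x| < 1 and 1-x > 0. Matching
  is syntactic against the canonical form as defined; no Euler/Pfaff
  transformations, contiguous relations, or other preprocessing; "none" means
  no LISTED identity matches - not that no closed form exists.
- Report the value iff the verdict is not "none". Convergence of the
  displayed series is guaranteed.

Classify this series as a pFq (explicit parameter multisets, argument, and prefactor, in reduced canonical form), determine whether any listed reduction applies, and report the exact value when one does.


The series (x = 1) is 2F1: upper {-2, \frac{3}{8}}, lower {\frac{1}{2}}, prefactor -\frac{11}{9}. Verdict: this is the Chu-Vandermonde identity I2 (terminating 2F1 at x = 1 with n = 2, b = 3/8, c = \frac{1}{2}). Hence: -\frac{11}{48}.

First insight: t_0 = -\frac{11}{9} here, and k + 1/2 divides numerator and denominator alike; prefactor -11/9 after cancelling.
Term ratio: r(k) = 1 * (k-2) (k+\frac{3}{8}) / [(k+\frac{1}{2}) (k+1)] - poly over poly, x = 1 from leading terms; C = -\frac{11}{9} at k = 0.


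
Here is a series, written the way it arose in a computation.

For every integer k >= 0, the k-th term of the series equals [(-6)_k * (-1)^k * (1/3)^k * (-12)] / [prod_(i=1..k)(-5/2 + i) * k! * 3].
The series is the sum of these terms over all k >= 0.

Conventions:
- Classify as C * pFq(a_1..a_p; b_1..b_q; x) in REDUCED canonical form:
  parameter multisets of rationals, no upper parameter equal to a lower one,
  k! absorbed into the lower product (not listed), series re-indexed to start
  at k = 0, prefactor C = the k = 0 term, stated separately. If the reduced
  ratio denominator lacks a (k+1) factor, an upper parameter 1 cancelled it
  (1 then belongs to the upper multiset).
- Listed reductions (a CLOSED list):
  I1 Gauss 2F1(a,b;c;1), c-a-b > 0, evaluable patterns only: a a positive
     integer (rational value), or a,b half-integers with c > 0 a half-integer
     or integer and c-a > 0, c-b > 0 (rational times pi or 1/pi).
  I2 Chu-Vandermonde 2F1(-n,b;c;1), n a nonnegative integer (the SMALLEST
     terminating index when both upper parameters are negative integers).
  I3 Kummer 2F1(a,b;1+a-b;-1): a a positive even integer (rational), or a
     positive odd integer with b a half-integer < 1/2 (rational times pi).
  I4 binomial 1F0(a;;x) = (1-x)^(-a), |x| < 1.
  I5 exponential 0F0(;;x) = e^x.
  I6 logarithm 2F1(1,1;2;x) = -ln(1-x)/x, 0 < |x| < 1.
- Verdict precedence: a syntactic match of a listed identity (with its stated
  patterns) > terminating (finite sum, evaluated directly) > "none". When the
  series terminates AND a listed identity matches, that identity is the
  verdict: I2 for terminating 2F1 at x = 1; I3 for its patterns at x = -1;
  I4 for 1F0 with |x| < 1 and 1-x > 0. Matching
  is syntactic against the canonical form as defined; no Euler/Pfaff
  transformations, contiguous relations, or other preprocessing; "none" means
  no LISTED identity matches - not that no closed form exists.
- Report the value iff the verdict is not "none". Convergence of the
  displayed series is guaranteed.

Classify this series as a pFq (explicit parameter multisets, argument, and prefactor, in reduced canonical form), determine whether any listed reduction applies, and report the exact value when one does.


Classification (C = -4): 1F1 with upper {-6}, lower {-3/2}, argument x = -1/3. Verdict: terminating - no listed pattern fits, but -6 in the upper list cuts the series at k = 6; direct evaluation. Sum: -3868204/229635.

Key step: t_0 being -4, the (-1)^k factor (prefactor -4) folds into the argument's sign.
Adjacent-term ratio: r(k) = (-1/3) * (k-6) / [(k-3/2) (k+1)] - rational in k. x = (-1/3); t_0 = -4; negate the roots.


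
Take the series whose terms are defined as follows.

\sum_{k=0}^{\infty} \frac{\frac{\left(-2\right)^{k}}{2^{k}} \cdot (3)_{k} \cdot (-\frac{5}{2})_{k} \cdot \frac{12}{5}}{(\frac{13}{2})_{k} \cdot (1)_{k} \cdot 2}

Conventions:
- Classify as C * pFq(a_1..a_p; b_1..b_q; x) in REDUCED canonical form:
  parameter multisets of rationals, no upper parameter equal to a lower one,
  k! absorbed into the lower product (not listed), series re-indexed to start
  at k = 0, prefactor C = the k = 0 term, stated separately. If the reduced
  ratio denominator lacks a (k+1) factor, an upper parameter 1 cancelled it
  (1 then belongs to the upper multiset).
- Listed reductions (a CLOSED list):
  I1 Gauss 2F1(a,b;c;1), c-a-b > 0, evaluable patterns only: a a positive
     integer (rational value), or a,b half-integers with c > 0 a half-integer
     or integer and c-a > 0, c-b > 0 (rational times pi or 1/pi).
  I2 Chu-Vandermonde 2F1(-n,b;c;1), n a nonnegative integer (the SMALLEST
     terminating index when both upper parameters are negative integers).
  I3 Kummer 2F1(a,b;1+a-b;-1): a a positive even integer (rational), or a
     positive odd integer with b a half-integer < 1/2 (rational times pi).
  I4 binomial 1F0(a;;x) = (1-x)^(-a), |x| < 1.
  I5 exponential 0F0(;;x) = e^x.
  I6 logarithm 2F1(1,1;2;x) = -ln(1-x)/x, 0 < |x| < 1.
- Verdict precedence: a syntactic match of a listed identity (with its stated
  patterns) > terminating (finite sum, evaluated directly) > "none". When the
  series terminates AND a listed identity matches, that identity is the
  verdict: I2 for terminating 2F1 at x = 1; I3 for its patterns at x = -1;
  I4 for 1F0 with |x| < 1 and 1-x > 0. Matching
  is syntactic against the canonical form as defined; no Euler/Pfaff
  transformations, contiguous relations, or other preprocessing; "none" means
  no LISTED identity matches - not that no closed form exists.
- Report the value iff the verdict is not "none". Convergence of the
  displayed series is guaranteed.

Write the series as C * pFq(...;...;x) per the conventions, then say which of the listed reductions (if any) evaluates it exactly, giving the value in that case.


With C = \frac{6}{5}: the canonical form is 2F1(-\frac{5}{2}, 3; \frac{13}{2}; -1). Verdict: the Kummer evaluation I3 applies (x = -1; c = \frac{13}{2} equals 1+a-b for upper {-\frac{5}{2}, 3}: listed pattern). Its exact value is \frac{2079}{2048} \cdot \pi.

Key observation: t_0 = \frac{6}{5} here, and (1)_k (C = 6/5, x = -1) is k! itself.
Term ratio: r(k) = -1 * (k-\frac{5}{2}) (k+3) / [(k+\frac{13}{2}) (k+1)] - rational in k. x = -1; t_0 = \frac{6}{5}; negate the roots.


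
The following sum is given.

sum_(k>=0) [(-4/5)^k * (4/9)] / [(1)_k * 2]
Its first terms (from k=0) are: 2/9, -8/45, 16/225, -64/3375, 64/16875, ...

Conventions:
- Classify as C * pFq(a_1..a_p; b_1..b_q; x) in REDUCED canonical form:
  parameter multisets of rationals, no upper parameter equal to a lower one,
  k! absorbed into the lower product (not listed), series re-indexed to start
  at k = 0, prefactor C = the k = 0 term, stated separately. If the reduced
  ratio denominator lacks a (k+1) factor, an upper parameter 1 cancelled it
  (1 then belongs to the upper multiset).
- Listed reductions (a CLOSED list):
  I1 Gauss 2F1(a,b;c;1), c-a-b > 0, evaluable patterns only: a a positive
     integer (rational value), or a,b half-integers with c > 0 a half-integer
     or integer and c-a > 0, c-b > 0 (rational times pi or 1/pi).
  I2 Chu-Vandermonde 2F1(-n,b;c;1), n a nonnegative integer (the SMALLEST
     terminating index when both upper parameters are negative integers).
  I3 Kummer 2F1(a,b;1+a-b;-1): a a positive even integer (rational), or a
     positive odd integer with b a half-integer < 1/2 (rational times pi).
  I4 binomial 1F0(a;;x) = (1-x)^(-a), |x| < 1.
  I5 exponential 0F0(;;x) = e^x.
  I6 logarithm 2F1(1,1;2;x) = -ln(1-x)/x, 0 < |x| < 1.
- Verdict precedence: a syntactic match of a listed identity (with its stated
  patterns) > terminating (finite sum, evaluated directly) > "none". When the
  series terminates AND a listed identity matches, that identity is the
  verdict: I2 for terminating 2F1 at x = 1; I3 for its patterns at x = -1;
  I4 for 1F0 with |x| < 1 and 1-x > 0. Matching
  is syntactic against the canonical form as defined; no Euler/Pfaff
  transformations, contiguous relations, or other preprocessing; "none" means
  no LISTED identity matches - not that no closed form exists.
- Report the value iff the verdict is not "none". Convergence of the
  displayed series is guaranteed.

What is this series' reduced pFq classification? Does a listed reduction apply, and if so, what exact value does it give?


Key step: x = (-4/5) and the constant factors (C = 2/9, x = -4/5) combine into one prefactor.
Consecutive-term ratio: r(k) = (-4/5) * 1 / [(k+1)] - rational in k. x = (-4/5); t_0 = 2/9; negate the roots.

Canonical form: C = 2/9 times 0F0 with upper {-}, lower {-}, x = -4/5. Verdict: the exponential series (I5) applies (the 0F0 exponential series at x = -4/5). Exact value: (2/9) * e^(-4/5).


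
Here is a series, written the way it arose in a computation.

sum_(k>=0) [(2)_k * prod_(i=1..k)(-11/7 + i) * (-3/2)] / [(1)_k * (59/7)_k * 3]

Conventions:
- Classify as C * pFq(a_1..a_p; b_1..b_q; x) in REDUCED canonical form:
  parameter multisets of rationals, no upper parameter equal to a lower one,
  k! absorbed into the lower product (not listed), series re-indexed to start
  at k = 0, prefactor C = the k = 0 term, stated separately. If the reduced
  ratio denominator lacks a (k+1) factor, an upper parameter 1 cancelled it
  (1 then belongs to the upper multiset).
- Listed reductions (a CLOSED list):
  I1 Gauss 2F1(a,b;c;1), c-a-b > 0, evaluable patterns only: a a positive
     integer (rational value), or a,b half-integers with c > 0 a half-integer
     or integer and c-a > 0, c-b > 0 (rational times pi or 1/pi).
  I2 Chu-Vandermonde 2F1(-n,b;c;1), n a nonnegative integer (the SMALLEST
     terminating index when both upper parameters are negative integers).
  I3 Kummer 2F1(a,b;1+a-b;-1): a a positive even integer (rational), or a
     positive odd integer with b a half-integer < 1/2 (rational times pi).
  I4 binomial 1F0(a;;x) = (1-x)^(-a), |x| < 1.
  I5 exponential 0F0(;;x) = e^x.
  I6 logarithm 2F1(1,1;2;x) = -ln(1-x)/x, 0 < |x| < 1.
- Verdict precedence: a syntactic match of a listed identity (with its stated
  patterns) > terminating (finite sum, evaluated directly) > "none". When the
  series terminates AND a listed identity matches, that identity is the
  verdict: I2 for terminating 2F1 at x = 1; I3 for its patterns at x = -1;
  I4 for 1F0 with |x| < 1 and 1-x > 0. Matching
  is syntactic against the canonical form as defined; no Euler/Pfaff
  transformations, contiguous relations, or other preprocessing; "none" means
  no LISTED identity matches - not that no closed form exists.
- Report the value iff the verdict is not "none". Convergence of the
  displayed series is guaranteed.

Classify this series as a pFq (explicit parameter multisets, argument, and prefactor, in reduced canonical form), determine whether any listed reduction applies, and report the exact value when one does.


Reduced: x = 1, 2F1, upper = {-4/7, 2}, lower = {59/7}, C = -1/2. Verdict at x = 1: Gauss's theorem (I1) matches (x = 1: the Gamma ratio telescopes since c-a-b = 7 > 0 and a = 2 in Z>0). Hence: -585/1372.

Key observation: t_0 being -1/2, (1)_k (prefactor -1/2) is k! itself.
Ratio: r(k) = 1 * (k-4/7) (k+2) / [(k+59/7) (k+1)] ; factor over Q: parameters, x = 1, and C = -1/2.


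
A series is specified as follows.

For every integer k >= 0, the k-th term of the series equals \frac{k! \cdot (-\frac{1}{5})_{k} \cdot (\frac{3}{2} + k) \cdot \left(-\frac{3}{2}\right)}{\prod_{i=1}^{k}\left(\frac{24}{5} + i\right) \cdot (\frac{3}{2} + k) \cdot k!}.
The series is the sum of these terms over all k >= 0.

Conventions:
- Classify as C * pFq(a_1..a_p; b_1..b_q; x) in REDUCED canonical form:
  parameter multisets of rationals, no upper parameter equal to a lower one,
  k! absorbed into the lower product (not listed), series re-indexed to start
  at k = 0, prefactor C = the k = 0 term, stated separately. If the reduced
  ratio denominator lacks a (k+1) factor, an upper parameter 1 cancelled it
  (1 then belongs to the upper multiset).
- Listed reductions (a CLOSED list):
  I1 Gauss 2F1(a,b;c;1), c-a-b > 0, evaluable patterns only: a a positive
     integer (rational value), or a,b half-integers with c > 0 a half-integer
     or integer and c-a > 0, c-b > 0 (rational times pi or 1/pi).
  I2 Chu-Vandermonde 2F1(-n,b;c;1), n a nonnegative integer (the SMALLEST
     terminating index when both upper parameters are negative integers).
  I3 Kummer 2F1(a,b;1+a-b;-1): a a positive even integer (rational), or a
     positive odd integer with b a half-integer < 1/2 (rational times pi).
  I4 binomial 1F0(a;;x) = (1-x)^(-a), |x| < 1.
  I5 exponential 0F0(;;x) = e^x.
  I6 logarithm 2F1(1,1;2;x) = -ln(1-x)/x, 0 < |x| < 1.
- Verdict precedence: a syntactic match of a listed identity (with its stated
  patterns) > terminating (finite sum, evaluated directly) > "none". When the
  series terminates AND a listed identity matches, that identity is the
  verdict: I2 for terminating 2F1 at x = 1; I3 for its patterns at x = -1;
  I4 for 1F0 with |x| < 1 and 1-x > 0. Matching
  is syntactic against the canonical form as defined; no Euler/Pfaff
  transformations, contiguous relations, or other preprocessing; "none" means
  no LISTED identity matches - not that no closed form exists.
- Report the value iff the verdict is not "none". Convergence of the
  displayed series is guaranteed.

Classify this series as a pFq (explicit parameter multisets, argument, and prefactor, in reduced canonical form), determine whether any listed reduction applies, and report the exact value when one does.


At argument 1: a 2F1 with upper {-\frac{1}{5}, 1}, lower {\frac{29}{5}}, scaled by C = -\frac{3}{2}. Verdict: Gauss's theorem (I1) applies (x = 1: the Gamma ratio telescopes since c-a-b = 5 > 0 and a = 1 in Z>0). Exact value: -\frac{36}{25}.

First insight: with t_0 = -\frac{3}{2}, the lower running product (C = -3/2) is a rising factorial.
Ratio: r(k) = 1 * (k-\frac{1}{5}) (k+1) / [(k+\frac{29}{5}) (k+1)] - rational in k, leading ratio 1; with t_0 = -\frac{3}{2}, classification follows.


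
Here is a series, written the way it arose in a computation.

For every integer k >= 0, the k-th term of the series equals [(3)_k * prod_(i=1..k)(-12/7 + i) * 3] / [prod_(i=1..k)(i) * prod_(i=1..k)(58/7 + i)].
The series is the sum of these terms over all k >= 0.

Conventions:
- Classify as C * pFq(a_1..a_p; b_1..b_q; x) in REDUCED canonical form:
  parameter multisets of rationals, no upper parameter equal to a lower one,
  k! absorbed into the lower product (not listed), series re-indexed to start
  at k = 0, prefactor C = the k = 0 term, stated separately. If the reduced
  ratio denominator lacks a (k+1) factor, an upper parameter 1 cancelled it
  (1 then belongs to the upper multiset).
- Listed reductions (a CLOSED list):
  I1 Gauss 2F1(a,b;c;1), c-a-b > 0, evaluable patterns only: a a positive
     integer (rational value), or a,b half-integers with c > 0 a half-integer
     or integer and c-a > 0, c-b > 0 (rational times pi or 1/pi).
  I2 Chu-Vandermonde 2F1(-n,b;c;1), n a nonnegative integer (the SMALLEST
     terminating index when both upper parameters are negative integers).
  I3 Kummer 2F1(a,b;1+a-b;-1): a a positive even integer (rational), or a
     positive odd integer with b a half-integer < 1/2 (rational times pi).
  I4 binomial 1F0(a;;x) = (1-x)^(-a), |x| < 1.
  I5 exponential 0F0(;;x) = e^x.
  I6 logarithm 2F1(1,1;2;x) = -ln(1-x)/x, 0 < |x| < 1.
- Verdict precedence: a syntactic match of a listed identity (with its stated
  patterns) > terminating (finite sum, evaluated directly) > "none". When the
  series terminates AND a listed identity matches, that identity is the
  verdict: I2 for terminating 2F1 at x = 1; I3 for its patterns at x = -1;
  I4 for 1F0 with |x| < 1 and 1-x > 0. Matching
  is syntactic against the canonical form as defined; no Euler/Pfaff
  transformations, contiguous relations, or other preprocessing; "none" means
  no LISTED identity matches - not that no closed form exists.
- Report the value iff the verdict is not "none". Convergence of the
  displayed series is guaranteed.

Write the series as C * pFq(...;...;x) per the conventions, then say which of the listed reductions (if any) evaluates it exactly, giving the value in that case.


x = 1 here; the reduced form reads 2F1, upper {-5/7, 3}, lower {65/7}, C = 3. Verdict: Gauss's theorem (I1) applies (x = 1: the Gamma ratio telescopes since c-a-b = 7 > 0 and a = 3 in Z>0). Hence: 5423/2401.

First insight: from the first term 3: the lower running product (C = 3, x = 1) is a rising factorial.
Step ratio: r(k) = 1 * (k-5/7) (k+3) / [(k+65/7) (k+1)] - rational in k. x = 1; t_0 = 3; negate the roots.


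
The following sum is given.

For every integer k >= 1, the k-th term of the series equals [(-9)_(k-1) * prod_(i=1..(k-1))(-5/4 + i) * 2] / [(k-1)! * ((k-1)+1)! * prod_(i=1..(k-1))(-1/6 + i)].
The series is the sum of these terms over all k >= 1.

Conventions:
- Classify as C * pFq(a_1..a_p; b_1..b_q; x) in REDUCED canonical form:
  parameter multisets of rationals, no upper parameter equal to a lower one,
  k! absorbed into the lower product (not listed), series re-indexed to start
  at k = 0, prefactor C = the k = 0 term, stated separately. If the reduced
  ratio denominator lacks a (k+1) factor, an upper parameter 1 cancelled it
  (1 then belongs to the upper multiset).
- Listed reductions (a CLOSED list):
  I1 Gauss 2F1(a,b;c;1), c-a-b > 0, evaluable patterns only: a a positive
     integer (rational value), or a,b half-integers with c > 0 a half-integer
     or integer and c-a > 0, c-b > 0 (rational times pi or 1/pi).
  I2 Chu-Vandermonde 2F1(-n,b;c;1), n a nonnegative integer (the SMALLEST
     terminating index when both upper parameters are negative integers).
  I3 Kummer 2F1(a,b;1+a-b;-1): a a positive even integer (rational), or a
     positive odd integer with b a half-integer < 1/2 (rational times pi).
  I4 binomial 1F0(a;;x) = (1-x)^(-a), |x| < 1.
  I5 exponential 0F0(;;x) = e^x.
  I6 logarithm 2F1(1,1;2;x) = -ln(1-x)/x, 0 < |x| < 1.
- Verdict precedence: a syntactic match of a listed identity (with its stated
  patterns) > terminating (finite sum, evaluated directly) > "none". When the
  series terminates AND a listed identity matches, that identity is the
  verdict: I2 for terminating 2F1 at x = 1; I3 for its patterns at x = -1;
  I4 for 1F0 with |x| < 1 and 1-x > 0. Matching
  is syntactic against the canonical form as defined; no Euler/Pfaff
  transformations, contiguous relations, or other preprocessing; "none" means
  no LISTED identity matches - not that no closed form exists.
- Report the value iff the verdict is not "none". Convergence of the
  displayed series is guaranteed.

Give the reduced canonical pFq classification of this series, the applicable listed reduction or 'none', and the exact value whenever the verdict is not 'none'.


Key step: t_0 being 2, the denominator's factorial ratio (prefactor 2) is a lower Pochhammer.
Term ratio: r(k) = 1 * (k-9) (k-1/4) / [(k+5/6) (k+2) (k+1)] ; factor over Q: parameters, x = 1, and C = 2.

Canonical form: C = 2 times 2F2 with upper {-9, -1/4}, lower {5/6, 2}, x = 1. Verdict: terminating. With -9 upstairs the series is a 10-term polynomial sum; evaluated term by term. Value: 56843803614302659/15542295093248000.


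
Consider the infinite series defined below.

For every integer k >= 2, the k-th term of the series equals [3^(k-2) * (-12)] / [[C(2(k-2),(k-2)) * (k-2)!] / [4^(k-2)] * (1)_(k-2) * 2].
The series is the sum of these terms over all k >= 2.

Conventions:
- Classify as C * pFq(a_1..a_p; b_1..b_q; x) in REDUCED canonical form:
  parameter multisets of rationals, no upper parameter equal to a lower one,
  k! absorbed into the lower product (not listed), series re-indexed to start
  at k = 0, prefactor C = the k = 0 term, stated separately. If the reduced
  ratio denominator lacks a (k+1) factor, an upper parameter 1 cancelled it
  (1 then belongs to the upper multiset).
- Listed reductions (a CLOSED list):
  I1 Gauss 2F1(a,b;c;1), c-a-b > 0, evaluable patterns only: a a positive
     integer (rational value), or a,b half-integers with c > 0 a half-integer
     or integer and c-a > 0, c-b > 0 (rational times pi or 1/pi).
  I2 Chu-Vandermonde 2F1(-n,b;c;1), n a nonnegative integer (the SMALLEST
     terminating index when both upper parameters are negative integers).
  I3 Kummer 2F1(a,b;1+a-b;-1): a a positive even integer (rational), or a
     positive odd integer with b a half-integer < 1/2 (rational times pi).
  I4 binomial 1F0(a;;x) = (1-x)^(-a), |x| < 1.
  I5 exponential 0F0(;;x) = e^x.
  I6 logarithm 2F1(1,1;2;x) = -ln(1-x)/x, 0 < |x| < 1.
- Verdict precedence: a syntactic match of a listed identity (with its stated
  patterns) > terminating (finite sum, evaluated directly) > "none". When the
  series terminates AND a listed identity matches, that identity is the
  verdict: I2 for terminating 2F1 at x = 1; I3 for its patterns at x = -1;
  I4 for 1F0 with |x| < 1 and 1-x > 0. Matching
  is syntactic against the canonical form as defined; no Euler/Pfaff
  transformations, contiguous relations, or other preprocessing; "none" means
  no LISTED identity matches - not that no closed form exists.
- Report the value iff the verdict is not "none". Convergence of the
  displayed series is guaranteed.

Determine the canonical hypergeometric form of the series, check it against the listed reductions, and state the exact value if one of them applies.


Prefactor -6, argument 3: 0F1 with upper {-} over lower {1/2}. Verdict: none - at argument 3 the multisets {-} ; {1/2} match no listed identity.

Key observation: t_0 being -6, the lower central binomial (prefactor -6) hides (1/2)_k.
Adjacent-term ratio: r(k) = 3 * 1 / [(k+1/2) (k+1)] ; factor over Q: parameters, x = 3, and C = -6.


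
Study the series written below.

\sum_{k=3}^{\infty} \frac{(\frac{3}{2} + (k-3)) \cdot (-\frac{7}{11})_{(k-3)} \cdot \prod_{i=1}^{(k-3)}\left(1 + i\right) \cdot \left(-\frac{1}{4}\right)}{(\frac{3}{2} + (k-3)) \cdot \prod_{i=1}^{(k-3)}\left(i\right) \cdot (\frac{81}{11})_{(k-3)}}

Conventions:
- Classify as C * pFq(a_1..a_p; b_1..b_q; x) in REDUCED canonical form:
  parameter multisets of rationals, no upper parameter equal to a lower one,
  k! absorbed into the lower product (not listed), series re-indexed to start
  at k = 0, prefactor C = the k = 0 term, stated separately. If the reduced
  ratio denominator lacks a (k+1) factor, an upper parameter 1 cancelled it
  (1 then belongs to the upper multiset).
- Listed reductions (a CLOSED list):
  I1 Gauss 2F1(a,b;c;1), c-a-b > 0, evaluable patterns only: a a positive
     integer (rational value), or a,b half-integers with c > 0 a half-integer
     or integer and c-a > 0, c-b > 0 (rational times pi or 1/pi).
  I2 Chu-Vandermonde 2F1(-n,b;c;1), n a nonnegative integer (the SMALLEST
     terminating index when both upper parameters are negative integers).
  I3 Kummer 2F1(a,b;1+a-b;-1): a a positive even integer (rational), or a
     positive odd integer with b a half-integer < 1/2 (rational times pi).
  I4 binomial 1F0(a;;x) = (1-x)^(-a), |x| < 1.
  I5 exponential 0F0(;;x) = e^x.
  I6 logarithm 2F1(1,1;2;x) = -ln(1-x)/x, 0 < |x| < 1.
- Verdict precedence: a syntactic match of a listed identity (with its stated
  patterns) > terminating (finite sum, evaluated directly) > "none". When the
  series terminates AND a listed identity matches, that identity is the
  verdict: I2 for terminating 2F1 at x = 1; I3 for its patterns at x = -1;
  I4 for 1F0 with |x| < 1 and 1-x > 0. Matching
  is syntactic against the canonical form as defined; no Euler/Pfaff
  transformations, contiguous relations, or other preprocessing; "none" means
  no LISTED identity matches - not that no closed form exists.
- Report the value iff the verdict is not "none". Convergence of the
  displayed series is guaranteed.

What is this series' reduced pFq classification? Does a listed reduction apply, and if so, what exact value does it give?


Prefactor -\frac{1}{4}, argument 1: 2F1 with upper {-\frac{7}{11}, 2} over lower {\frac{81}{11}}. Verdict: Gauss's theorem (I1) matches (x = 1: the Gamma ratio telescopes since c-a-b = 6 > 0 and a = 2 in Z>0). Sum: -\frac{295}{1452}.

Key observation: t_0 = -\frac{1}{4} here, and striking the common factor k + 3/2 reduces the term (C = -1/4, x = 1).
Adjacent-term ratio: r(k) = 1 * (k-\frac{7}{11}) (k+2) / [(k+\frac{81}{11}) (k+1)] ; factor over Q: parameters, x = 1, and C = -\frac{1}{4}.


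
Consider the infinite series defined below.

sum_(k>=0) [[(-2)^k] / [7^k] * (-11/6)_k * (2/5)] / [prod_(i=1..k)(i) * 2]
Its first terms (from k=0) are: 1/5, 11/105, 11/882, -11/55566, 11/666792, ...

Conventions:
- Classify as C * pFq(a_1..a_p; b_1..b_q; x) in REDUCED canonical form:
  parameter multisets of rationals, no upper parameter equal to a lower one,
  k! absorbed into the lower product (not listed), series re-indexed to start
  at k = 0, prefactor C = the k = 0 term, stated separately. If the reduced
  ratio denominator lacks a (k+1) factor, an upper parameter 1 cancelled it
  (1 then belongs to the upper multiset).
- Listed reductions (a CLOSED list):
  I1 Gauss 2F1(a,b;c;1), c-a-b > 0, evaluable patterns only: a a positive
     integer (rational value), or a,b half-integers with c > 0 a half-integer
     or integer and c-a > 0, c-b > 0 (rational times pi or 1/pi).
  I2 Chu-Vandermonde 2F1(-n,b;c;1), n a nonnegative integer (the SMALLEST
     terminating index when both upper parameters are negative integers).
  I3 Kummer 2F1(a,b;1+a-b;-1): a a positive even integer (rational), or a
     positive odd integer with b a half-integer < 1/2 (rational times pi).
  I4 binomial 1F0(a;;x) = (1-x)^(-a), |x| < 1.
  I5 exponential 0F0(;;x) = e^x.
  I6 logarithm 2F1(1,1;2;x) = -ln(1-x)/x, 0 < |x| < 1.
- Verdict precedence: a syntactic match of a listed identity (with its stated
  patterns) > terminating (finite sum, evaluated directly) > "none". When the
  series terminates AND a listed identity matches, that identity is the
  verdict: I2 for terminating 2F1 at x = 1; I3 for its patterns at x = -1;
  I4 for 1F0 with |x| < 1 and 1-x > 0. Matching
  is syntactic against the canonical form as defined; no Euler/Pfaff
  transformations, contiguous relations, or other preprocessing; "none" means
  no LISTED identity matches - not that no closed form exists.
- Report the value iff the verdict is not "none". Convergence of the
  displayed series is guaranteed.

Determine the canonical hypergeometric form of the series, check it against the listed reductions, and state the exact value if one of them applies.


Canonical form: C = 1/5 times 1F0 with upper {-11/6}, lower {-}, x = -2/7. Verdict: this is the I4 binomial reduction (the 1F0 binomial series: exponent 11/6, x = -2/7). Sum: (1/5) * (9/7)^(11/6).

First insight: t_0 being 1/5, the product of the first k integers (C = 1/5, x = -2/7) is k!.
Step ratio: r(k) = (-2/7) * (k-11/6) / [(k+1)] - poly over poly, x = (-2/7) from leading terms; C = 1/5 at k = 0.
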